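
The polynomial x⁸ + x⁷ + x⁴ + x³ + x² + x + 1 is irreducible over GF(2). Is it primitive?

No

Write f(x) = x⁸ + x⁷ + x⁴ + x³ + x² + x + 1.
|GF(2^8)^×| = 2^8 − 1 = 255. Prime factorization: 255 = 3·5·17.
f is primitive ⇔ x has order 255 in GF(2)[x]/(f), i.e. x^(255/q) ≠ 1 for each prime q | 255.
x^(85) mod f = x⁷ + x⁶ + x⁵ + x⁴ + x³ + x + 1.
x^(51) mod f = 1
x^(15) mod f = x⁷ + x⁶ + x⁵ + x⁴ + 1.
Since x^(51) = 1, the order of x divides 51 < 255; not primitive.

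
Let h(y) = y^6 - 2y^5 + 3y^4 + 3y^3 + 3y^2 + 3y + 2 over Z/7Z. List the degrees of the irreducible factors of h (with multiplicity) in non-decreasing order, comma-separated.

6

Complete factorization: h(y) = (y^6 - 2y^5 + 3y^4 + 3y^3 + 3y^2 + 3y + 2).
Factor degrees with multiplicity: 6 = 6.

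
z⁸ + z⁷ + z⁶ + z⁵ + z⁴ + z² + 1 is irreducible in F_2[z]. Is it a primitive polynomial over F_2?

Yes

Write f(z) = z⁸ + z⁷ + z⁶ + z⁵ + z⁴ + z² + 1.
|GF(2^8)^×| = 2^8 − 1 = 255. Prime factorization: 255 = 3·5·17.
f is primitive ⇔ z has order 255 in GF(2)[z]/(f), i.e. z^(255/q) ≠ 1 for each prime q | 255.
z^(85) mod f = z⁶ + z⁴ + z³ + z² + 1.
z^(51) mod f = z⁶ + z⁵ + z⁴ + z³ + z.
z^(15) mod f = z⁴ + z².
None equal 1, so z has full order 255; f is primitive.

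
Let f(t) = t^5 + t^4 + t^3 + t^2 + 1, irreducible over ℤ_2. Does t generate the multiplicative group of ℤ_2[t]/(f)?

Yes

|GF(2^5)^×| = 2^5 − 1 = 31. Prime factorization: 31 = 31.
f is primitive ⇔ t has order 31 in GF(2)[t]/(f), i.e. t^(31/q) ≠ 1 for each prime q | 31.
t^(1) mod f = t.
None equal 1, so t has full order 31; f is primitive.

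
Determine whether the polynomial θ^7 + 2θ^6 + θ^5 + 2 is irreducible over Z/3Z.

Write m(θ) = θ^7 + 2θ^6 + θ^5 + 2.
Check for roots in Z/3Z: m(0) = 2; m(1) = 0 → root; m(2) = 2.
m(1) = 0, so (θ − 1) divides m(θ); m is reducible.

No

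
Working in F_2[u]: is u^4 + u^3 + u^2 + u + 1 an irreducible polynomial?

Write m(u) = u^4 + u^3 + u^2 + u + 1.
Check for roots in F_2: m(0) = 1; m(1) = 1.
No roots, so no linear factors.
Monic irreducibles of degree 2 over GF(2): u^2 + u + 1.
None of them divide m (all give nonzero remainder).
No irreducible factor of degree ≤ 2 exists, so m is irreducible over GF(2).

Yes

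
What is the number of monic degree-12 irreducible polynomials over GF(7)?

By the necklace-counting formula, N_7(12) = (1/12) Σ_{d|12} μ(12/d)·7^d.
Divisors of 12: 1, 2, 3, 4, 6, 12; μ(12/d) for each: 0, 1, 0, -1, -1, 1.
Σ = 7^2 − 7^4 − 7^6 + 7^12 = 13841167200.
N = 13841167200/12 = 1153430600.

1153430600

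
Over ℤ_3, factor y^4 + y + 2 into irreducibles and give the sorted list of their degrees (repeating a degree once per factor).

Write g(y) = y^4 + y + 2.
Roots in ℤ_3: g(0) = 2; g(1) = 1; g(2) = 2.
Complete factorization: g(y) = (y^4 + y + 2).
Factor degrees with multiplicity: 4 = 4.

4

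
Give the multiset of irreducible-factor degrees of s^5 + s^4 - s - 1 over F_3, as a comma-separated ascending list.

Write f(s) = s^5 + s^4 - s - 1.
Roots in F_3: f(0) = 2; f(1) = 0 → root; f(2) = 0 → root.
Linear factors from roots: (s - 1), (s + 1).
Complete factorization: f(s) = (s - 1)·(s + 1)^2·(s^2 + 1).
Factor degrees with multiplicity: 1 + 1 + 1 + 2 = 5.

1, 1, 1, 2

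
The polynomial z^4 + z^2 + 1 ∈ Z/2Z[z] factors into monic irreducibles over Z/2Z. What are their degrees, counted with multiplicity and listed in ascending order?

2, 2

Write f(z) = z^4 + z^2 + 1.
Roots in Z/2Z: f(0) = 1; f(1) = 1.
Complete factorization: f(z) = (z^2 + z + 1)^2.
Factor degrees with multiplicity: 2 + 2 = 4.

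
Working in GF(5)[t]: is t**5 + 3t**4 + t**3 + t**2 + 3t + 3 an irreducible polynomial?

Yes

Write f(t) = t**5 + 3t**4 + t**3 + t**2 + 3t + 3.
Check for roots in GF(5): f(0) = 3; f(1) = 2; f(2) = 1; f(3) = 4; f(4) = 2.
No roots, so no linear factors.
Degree-2 irreducible divisors: test the 10 monic irreducibles of degree 2 over GF(5).
None of them divide f (all give nonzero remainder).
No irreducible factor of degree ≤ 2 exists, so f is irreducible over GF(5).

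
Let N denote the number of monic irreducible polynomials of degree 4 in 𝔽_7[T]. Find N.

x^(7^4) − x is the product of all monic irreducibles of degree dividing 4; Möbius inversion gives N = (1/4) Σ μ(4/d)·7^d.
Divisors of 4: 1, 2, 4; μ(4/d) for each: 0, -1, 1.
Σ = − 7^2 + 7^4 = 2352.
N = 2352/4 = 588.

588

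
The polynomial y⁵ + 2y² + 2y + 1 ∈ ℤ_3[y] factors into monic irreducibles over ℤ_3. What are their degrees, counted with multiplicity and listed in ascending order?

1, 1, 1, 2

Write g(y) = y⁵ + 2y² + 2y + 1.
Roots in ℤ_3: g(0) = 1; g(1) = 0 → root; g(2) = 0 → root.
Linear factors from roots: (y + 2), (y + 1).
Complete factorization: g(y) = (y + 2)·(y + 1)^2·(y² + 2y + 2).
Factor degrees with multiplicity: 1 + 1 + 1 + 2 = 5.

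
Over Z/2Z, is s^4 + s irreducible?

No

Write h(s) = s^4 + s.
Check for roots in Z/2Z: h(0) = 0 → root; h(1) = 0 → root.
h(0) = 0, so (s) divides h(s); h is reducible.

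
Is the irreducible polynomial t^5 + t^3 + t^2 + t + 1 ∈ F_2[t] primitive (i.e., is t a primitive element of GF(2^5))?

Yes

Write f(t) = t^5 + t^3 + t^2 + t + 1.
|GF(2^5)^×| = 2^5 − 1 = 31. Prime factorization: 31 = 31.
f is primitive ⇔ t has order 31 in GF(2)[t]/(f), i.e. t^(31/q) ≠ 1 for each prime q | 31.
t^(1) mod f = t.
None equal 1, so t has full order 31; f is primitive.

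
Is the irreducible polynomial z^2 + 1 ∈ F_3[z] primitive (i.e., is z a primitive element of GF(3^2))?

No

Write f(z) = z^2 + 1.
|GF(3^2)^×| = 3^2 − 1 = 8. Prime factorization: 8 = 2^3.
f is primitive ⇔ z has order 8 in GF(3)[z]/(f), i.e. z^(8/q) ≠ 1 for each prime q | 8.
z^(4) mod f = 1
Since z^(4) = 1, the order of z divides 4 < 8; not primitive.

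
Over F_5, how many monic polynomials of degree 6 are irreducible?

2580

Gauss's count: N_{5}(6) = (1/6) Σ_{d|6} μ(6/d)·5^d.
Divisors of 6: 1, 2, 3, 6; μ(6/d) for each: 1, -1, -1, 1.
Σ = 5^1 − 5^2 − 5^3 + 5^6 = 15480.
N = 15480/6 = 2580.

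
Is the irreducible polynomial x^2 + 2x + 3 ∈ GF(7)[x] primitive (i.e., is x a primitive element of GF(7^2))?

Yes

Write f(x) = x^2 + 2x + 3.
|GF(7^2)^×| = 7^2 − 1 = 48. Prime factorization: 48 = 2^4·3.
f is primitive ⇔ x has order 48 in GF(7)[x]/(f), i.e. x^(48/q) ≠ 1 for each prime q | 48.
x^(24) mod f = 6.
x^(16) mod f = 2.
None equal 1, so x has full order 48; f is primitive.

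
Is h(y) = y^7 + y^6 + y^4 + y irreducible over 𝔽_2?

Check for roots in 𝔽_2: h(0) = 0 → root; h(1) = 0 → root.
h(0) = 0, so (y) divides h(y); h is reducible.

No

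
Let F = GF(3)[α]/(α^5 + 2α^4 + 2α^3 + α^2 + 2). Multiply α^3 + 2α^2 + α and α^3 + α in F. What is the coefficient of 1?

0

Multiply in GF(3)[α]: (α^3 + 2α^2 + α)·(α^3 + α) = α^6 + 2α^5 + 2α^4 + 2α^3 + α^2.
Reduce using α^5 ≡ α^4 + α^3 + 2α^2 + 1 (mod α^5 + 2α^4 + 2α^3 + α^2 + 2).
Reduced: α^3 + α^2 + α.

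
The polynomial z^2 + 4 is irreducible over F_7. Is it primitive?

Write f(z) = z^2 + 4.
|GF(7^2)^×| = 7^2 − 1 = 48. Prime factorization: 48 = 2^4·3.
f is primitive ⇔ z has order 48 in GF(7)[z]/(f), i.e. z^(48/q) ≠ 1 for each prime q | 48.
z^(24) mod f = 1
z^(16) mod f = 2.
Since z^(24) = 1, the order of z divides 24 < 48; not primitive.

No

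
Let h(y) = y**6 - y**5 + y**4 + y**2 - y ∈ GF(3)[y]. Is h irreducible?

Check for roots in GF(3): h(0) = 0 → root; h(1) = 1; h(2) = 2.
h(0) = 0, so (y) divides h(y); h is reducible.

No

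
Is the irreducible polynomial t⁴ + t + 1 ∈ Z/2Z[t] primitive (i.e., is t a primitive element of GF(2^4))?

Write f(t) = t⁴ + t + 1.
|GF(2^4)^×| = 2^4 − 1 = 15. Prime factorization: 15 = 3·5.
f is primitive ⇔ t has order 15 in GF(2)[t]/(f), i.e. t^(15/q) ≠ 1 for each prime q | 15.
t^(5) mod f = t² + t.
t^(3) mod f = t³.
None equal 1, so t has full order 15; f is primitive.

Yes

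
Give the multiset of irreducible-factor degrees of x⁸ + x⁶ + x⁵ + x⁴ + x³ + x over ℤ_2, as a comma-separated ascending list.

Write g(x) = x⁸ + x⁶ + x⁵ + x⁴ + x³ + x.
Roots in ℤ_2: g(0) = 0 → root; g(1) = 0 → root.
Linear factors from roots: (x), (x + 1).
Complete factorization: g(x) = (x)·(x + 1)·(x² + x + 1)^3.
Factor degrees with multiplicity: 1 + 1 + 2 + 2 + 2 = 8.

1, 1, 2, 2, 2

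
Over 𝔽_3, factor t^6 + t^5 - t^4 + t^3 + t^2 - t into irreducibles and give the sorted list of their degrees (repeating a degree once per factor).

1, 1, 1, 1, 2

Write f(t) = t^6 + t^5 - t^4 + t^3 + t^2 - t.
Roots in 𝔽_3: f(0) = 0 → root; f(1) = 2; f(2) = 0 → root.
Linear factors from roots: (t), (t + 1).
Complete factorization: f(t) = (t)·(t + 1)^3·(t^2 + t - 1).
Factor degrees with multiplicity: 1 + 1 + 1 + 1 + 2 = 6.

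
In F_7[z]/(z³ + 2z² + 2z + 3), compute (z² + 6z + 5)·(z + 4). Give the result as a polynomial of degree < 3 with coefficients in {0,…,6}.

Multiply in F_7[z]: (z² + 6z + 5)·(z + 4) = z³ + 3z² + z + 6.
Reduce using z³ ≡ 5z² + 5z + 4 (mod z³ + 2z² + 2z + 3).
Reduced: z² + 6z + 3.

z^2 + 6z + 3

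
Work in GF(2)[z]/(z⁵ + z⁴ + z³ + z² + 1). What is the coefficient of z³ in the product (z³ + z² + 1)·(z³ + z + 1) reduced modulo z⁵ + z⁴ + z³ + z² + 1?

0

Multiply in GF(2)[z]: (z³ + z² + 1)·(z³ + z + 1) = z⁶ + z⁵ + z⁴ + z³ + z² + z + 1.
Reduce using z⁵ ≡ z⁴ + z³ + z² + 1 (mod z⁵ + z⁴ + z³ + z² + 1).
Reduced: z² + 1.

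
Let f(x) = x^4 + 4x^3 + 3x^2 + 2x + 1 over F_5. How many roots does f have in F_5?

Evaluate at each of the 5 elements of F_5:
f(0) = 1; f(1) = 1; f(2) = 0 → root; f(3) = 3; f(4) = 4.
Roots: {2}.

1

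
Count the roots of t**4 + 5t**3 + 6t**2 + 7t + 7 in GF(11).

Write P(t) = t**4 + 5t**3 + 6t**2 + 7t + 7.
Evaluate at each of the 11 elements of GF(11):
P(0) = 7; P(1) = 4; P(2) = 2; P(3) = 1; P(4) = 3; P(5) = 1; P(6) = 1; P(7) = 0 → root; P(8) = 8; P(9) = 4; P(10) = 2.
Roots: {7}.

1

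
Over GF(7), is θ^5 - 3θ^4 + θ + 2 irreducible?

Write P(θ) = θ^5 - 3θ^4 + θ + 2.
Check for roots in GF(7): P(0) = 2; P(1) = 1; P(2) = 2; P(3) = 5; P(4) = 3; P(5) = 4; P(6) = 4.
No roots, so no linear factors.
Degree-2 irreducible divisors: test the 21 monic irreducibles of degree 2 over GF(7).
None of them divide P (all give nonzero remainder).
No irreducible factor of degree ≤ 2 exists, so P is irreducible over GF(7).

Yes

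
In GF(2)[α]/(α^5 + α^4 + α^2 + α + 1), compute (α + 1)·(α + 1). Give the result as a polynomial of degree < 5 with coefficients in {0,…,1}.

Multiply in GF(2)[α]: (α + 1)·(α + 1) = α^2 + 1.
Reduced: α^2 + 1.

α^2 + 1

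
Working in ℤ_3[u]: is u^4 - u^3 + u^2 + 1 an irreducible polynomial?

Write h(u) = u^4 - u^3 + u^2 + 1.
Check for roots in ℤ_3: h(0) = 1; h(1) = 2; h(2) = 1.
No roots, so no linear factors.
Monic irreducibles of degree 2 over GF(3): u^2 + 1, u^2 + u - 1, u^2 - u - 1.
None of them divide h (all give nonzero remainder).
No irreducible factor of degree ≤ 2 exists, so h is irreducible over GF(3).

Yes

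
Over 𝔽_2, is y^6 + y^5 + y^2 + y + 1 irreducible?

Write P(y) = y^6 + y^5 + y^2 + y + 1.
Check for roots in 𝔽_2: P(0) = 1; P(1) = 1.
No roots, so no linear factors.
Monic irreducibles of degree 2 over GF(2): y^2 + y + 1.
None of them divide P (all give nonzero remainder).
Monic irreducibles of degree 3 over GF(2): y^3 + y + 1, y^3 + y^2 + 1.
None of them divide P (all give nonzero remainder).
No irreducible factor of degree ≤ 3 exists, so P is irreducible over GF(2).

Yes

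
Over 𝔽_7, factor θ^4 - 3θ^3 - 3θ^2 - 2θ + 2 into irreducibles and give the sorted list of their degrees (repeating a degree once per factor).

4

Write g(θ) = θ^4 - 3θ^3 - 3θ^2 - 2θ + 2.
Complete factorization: g(θ) = (θ^4 - 3θ^3 - 3θ^2 - 2θ + 2).
Factor degrees with multiplicity: 4 = 4.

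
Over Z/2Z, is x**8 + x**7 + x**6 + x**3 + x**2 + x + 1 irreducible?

Yes

Write m(x) = x**8 + x**7 + x**6 + x**3 + x**2 + x + 1.
Check for roots in Z/2Z: m(0) = 1; m(1) = 1.
No roots, so no linear factors.
Monic irreducibles of degree 2 over GF(2): x**2 + x + 1.
None of them divide m (all give nonzero remainder).
Monic irreducibles of degree 3 over GF(2): x**3 + x + 1, x**3 + x**2 + 1.
None of them divide m (all give nonzero remainder).
Monic irreducibles of degree 4 over GF(2): x**4 + x + 1, x**4 + x**3 + 1, x**4 + x**3 + x**2 + x + 1.
None of them divide m (all give nonzero remainder).
No irreducible factor of degree ≤ 4 exists, so m is irreducible over GF(2).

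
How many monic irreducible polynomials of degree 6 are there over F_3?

Gauss's count: N_{3}(6) = (1/6) Σ_{d|6} μ(6/d)·3^d.
Divisors of 6: 1, 2, 3, 6; μ(6/d) for each: 1, -1, -1, 1.
Σ = 3^1 − 3^2 − 3^3 + 3^6 = 696.
N = 696/6 = 116.

116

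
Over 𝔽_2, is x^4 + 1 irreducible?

No

Write P(x) = x^4 + 1.
Check for roots in 𝔽_2: P(0) = 1; P(1) = 0 → root.
P(1) = 0, so (x − 1) divides P(x); P is reducible.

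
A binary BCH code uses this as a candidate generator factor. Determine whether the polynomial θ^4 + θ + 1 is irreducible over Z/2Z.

Write h(θ) = θ^4 + θ + 1.
Check for roots in Z/2Z: h(0) = 1; h(1) = 1.
No roots, so no linear factors.
Monic irreducibles of degree 2 over GF(2): θ^2 + θ + 1.
None of them divide h (all give nonzero remainder).
No irreducible factor of degree ≤ 2 exists, so h is irreducible over GF(2).

Yes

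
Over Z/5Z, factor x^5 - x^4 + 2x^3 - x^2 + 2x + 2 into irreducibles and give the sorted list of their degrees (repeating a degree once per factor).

1, 1, 1, 2

Write f(x) = x^5 - x^4 + 2x^3 - x^2 + 2x + 2.
Roots in Z/5Z: f(0) = 2; f(1) = 0 → root; f(2) = 4; f(3) = 0 → root; f(4) = 0 → root.
Linear factors from roots: (x - 1), (x + 2), (x + 1).
Complete factorization: f(x) = (x + 1)·(x + 2)·(x - 1)·(x^2 + 2x - 1).
Factor degrees with multiplicity: 1 + 1 + 1 + 2 = 5.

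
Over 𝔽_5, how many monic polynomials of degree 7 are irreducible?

x^(5^7) − x is the product of all monic irreducibles of degree dividing 7; Möbius inversion gives N = (1/7) Σ μ(7/d)·5^d.
Divisors of 7: 1, 7; μ(7/d) for each: -1, 1.
Σ = − 5^1 + 5^7 = 78120.
N = 78120/7 = 11160.

11160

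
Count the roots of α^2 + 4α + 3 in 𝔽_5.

Write f(α) = α^2 + 4α + 3.
Evaluate at each of the 5 elements of 𝔽_5:
f(0) = 3; f(1) = 3; f(2) = 0 → root; f(3) = 4; f(4) = 0 → root.
Roots: {2, 4}.

2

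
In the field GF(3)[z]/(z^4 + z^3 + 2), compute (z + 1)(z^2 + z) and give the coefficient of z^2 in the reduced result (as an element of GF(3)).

2

Multiply in GF(3)[z]: (z + 1)·(z^2 + z) = z^3 + 2z^2 + z.
Reduced: z^3 + 2z^2 + z.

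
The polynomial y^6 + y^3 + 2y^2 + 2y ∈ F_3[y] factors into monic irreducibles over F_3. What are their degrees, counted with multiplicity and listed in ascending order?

1, 1, 1, 1, 2

Write g(y) = y^6 + y^3 + 2y^2 + 2y.
Roots in F_3: g(0) = 0 → root; g(1) = 0 → root; g(2) = 0 → root.
Linear factors from roots: (y), (y + 2), (y + 1).
Complete factorization: g(y) = (y)·(y + 1)·(y + 2)^2·(y^2 + y + 2).
Factor degrees with multiplicity: 1 + 1 + 1 + 1 + 2 = 6.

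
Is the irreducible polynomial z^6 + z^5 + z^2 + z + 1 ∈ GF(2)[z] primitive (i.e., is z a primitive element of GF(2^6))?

Write f(z) = z^6 + z^5 + z^2 + z + 1.
|GF(2^6)^×| = 2^6 − 1 = 63. Prime factorization: 63 = 3^2·7.
f is primitive ⇔ z has order 63 in GF(2)[z]/(f), i.e. z^(63/q) ≠ 1 for each prime q | 63.
z^(21) mod f = z^5 + z^3 + z^2.
z^(9) mod f = z^3 + z^2 + 1.
None equal 1, so z has full order 63; f is primitive.

Yes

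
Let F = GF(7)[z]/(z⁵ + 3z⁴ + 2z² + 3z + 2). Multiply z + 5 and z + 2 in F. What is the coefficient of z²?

Multiply in GF(7)[z]: (z + 5)·(z + 2) = z² + 3.
Reduced: z² + 3.

1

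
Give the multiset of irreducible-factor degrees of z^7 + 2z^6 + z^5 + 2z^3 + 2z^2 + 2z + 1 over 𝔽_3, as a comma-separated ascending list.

Write g(z) = z^7 + 2z^6 + z^5 + 2z^3 + 2z^2 + 2z + 1.
Roots in 𝔽_3: g(0) = 1; g(1) = 2; g(2) = 2.
Complete factorization: g(z) = (z^2 + 1)·(z^2 + z + 2)·(z^3 + z^2 + 2).
Factor degrees with multiplicity: 2 + 2 + 3 = 7.

2, 2, 3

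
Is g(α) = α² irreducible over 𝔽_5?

No

Check for roots in 𝔽_5: g(0) = 0 → root; g(1) = 1; g(2) = 4; g(3) = 4; g(4) = 1.
g(0) = 0, so (α) divides g(α); g is reducible.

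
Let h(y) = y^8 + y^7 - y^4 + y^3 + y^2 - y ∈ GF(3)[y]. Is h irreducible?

Check for roots in GF(3): h(0) = 0 → root; h(1) = 2; h(2) = 0 → root.
h(0) = 0, so (y) divides h(y); h is reducible.

No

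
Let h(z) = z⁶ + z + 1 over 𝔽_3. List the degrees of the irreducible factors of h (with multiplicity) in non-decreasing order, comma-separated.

Roots in 𝔽_3: h(0) = 1; h(1) = 0 → root; h(2) = 1.
Linear factors from roots: (z - 1).
Complete factorization: h(z) = (z - 1)·(z² - z - 1)·(z³ - z² + z + 1).
Factor degrees with multiplicity: 1 + 2 + 3 = 6.

1, 2, 3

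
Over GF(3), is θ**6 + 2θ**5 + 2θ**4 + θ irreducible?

Write P(θ) = θ**6 + 2θ**5 + 2θ**4 + θ.
Check for roots in GF(3): P(0) = 0 → root; P(1) = 0 → root; P(2) = 0 → root.
P(0) = 0, so (θ) divides P(θ); P is reducible.

No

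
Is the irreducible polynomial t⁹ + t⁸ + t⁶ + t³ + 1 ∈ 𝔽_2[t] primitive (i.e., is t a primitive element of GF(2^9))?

Write f(t) = t⁹ + t⁸ + t⁶ + t³ + 1.
|GF(2^9)^×| = 2^9 − 1 = 511. Prime factorization: 511 = 7·73.
f is primitive ⇔ t has order 511 in GF(2)[t]/(f), i.e. t^(511/q) ≠ 1 for each prime q | 511.
t^(73) mod f = 1
t^(7) mod f = t⁷.
Since t^(73) = 1, the order of t divides 73 < 511; not primitive.

No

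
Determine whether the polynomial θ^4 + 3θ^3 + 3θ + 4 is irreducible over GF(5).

Write m(θ) = θ^4 + 3θ^3 + 3θ + 4.
Check for roots in GF(5): m(0) = 4; m(1) = 1; m(2) = 0 → root; m(3) = 0 → root; m(4) = 4.
m(2) = 0, so (θ − 2) divides m(θ); m is reducible.

No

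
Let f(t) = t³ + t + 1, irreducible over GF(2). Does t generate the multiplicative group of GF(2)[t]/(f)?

|GF(2^3)^×| = 2^3 − 1 = 7. Prime factorization: 7 = 7.
f is primitive ⇔ t has order 7 in GF(2)[t]/(f), i.e. t^(7/q) ≠ 1 for each prime q | 7.
t^(1) mod f = t.
None equal 1, so t has full order 7; f is primitive.

Yes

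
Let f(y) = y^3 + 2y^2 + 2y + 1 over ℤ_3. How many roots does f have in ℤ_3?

Evaluate at each of the 3 elements of ℤ_3:
f(0) = 1; f(1) = 0 → root; f(2) = 0 → root.
Roots: {1, 2}.

2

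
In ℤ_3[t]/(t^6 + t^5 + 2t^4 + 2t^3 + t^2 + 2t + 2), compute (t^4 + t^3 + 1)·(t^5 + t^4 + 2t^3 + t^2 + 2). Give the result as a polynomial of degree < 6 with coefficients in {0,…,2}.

2t^4 + 2t^3 + 2t + 1

Multiply in ℤ_3[t]: (t^4 + t^3 + 1)·(t^5 + t^4 + 2t^3 + t^2 + 2) = t^9 + 2t^8 + 2t^5 + t^3 + t^2 + 2.
Reduce using t^6 ≡ 2t^5 + t^4 + t^3 + 2t^2 + t + 1 (mod t^6 + t^5 + 2t^4 + 2t^3 + t^2 + 2t + 2).
Reduced: 2t^4 + 2t^3 + 2t + 1.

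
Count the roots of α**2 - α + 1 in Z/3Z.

Write g(α) = α**2 - α + 1.
Evaluate at each of the 3 elements of Z/3Z:
g(0) = 1; g(1) = 1; g(2) = 0 → root.
Roots: {2}.

1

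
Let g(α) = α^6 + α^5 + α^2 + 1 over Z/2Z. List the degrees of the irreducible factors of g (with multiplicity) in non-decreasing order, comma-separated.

1, 2, 3

Roots in Z/2Z: g(0) = 1; g(1) = 0 → root.
Linear factors from roots: (α + 1).
Complete factorization: g(α) = (α + 1)·(α^2 + α + 1)·(α^3 + α^2 + 1).
Factor degrees with multiplicity: 1 + 2 + 3 = 6.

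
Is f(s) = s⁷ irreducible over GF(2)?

No

Check for roots in GF(2): f(0) = 0 → root; f(1) = 1.
f(0) = 0, so (s) divides f(s); f is reducible.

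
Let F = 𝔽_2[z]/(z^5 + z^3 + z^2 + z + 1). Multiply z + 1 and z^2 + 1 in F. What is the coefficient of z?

Multiply in 𝔽_2[z]: (z + 1)·(z^2 + 1) = z^3 + z^2 + z + 1.
Reduced: z^3 + z^2 + z + 1.

1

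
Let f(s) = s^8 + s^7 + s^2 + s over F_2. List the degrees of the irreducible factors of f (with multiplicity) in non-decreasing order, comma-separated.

Roots in F_2: f(0) = 0 → root; f(1) = 0 → root.
Linear factors from roots: (s), (s + 1).
Complete factorization: f(s) = (s)·(s + 1)^3·(s^2 + s + 1)^2.
Factor degrees with multiplicity: 1 + 1 + 1 + 1 + 2 + 2 = 8.

1, 1, 1, 1, 2, 2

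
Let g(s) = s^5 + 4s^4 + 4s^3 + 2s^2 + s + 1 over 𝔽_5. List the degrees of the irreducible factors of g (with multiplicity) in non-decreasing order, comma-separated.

5

Roots in 𝔽_5: g(0) = 1; g(1) = 3; g(2) = 4; g(3) = 2; g(4) = 1.
Complete factorization: g(s) = (s^5 + 4s^4 + 4s^3 + 2s^2 + s + 1).
Factor degrees with multiplicity: 5 = 5.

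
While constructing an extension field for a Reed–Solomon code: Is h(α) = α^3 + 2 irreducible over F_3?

Check for roots in F_3: h(0) = 2; h(1) = 0 → root; h(2) = 1.
h(1) = 0, so (α − 1) divides h(α); h is reducible.

No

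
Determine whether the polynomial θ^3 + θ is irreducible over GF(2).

No

Write h(θ) = θ^3 + θ.
Check for roots in GF(2): h(0) = 0 → root; h(1) = 0 → root.
h(0) = 0, so (θ) divides h(θ); h is reducible.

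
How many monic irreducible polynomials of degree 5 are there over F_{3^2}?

The number of monic irreducibles of degree 5 over GF(9) is (1/5)·Σ_{d∣5} μ(5/d) 9^d.
Divisors of 5: 1, 5; μ(5/d) for each: -1, 1.
Σ = − 9^1 + 9^5 = 59040.
N = 59040/5 = 11808.

11808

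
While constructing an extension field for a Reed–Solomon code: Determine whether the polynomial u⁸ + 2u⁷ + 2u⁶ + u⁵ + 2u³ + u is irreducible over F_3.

No

Write f(u) = u⁸ + 2u⁷ + 2u⁶ + u⁵ + 2u³ + u.
Check for roots in F_3: f(0) = 0 → root; f(1) = 0 → root; f(2) = 0 → root.
f(0) = 0, so (u) divides f(u); f is reducible.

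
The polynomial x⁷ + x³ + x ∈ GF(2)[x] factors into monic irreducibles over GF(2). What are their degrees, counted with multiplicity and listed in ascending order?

Write g(x) = x⁷ + x³ + x.
Roots in GF(2): g(0) = 0 → root; g(1) = 1.
Linear factors from roots: (x).
Complete factorization: g(x) = (x)·(x³ + x + 1)^2.
Factor degrees with multiplicity: 1 + 3 + 3 = 7.

1, 3, 3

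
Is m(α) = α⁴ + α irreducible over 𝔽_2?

No

Check for roots in 𝔽_2: m(0) = 0 → root; m(1) = 0 → root.
m(0) = 0, so (α) divides m(α); m is reducible.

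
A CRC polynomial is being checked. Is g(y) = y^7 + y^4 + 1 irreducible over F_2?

Yes

Check for roots in F_2: g(0) = 1; g(1) = 1.
No roots, so no linear factors.
Monic irreducibles of degree 2 over GF(2): y^2 + y + 1.
None of them divide g (all give nonzero remainder).
Monic irreducibles of degree 3 over GF(2): y^3 + y + 1, y^3 + y^2 + 1.
None of them divide g (all give nonzero remainder).
No irreducible factor of degree ≤ 3 exists, so g is irreducible over GF(2).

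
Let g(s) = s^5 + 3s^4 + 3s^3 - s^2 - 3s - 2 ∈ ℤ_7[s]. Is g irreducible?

Check for roots in ℤ_7: g(0) = 5; g(1) = 1; g(2) = 1; g(3) = 1; g(4) = 1; g(5) = 6; g(6) = 6.
No roots, so no linear factors.
Degree-2 irreducible divisors: test the 21 monic irreducibles of degree 2 over GF(7).
None of them divide g (all give nonzero remainder).
No irreducible factor of degree ≤ 2 exists, so g is irreducible over GF(7).

Yes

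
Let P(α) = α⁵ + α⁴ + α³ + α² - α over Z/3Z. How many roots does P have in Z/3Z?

Evaluate at each of the 3 elements of Z/3Z:
P(0) = 0 → root; P(1) = 0 → root; P(2) = 1.
Roots: {0, 1}.

2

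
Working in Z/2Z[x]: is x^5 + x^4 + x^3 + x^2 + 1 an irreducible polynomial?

Yes

Write g(x) = x^5 + x^4 + x^3 + x^2 + 1.
Check for roots in Z/2Z: g(0) = 1; g(1) = 1.
No roots, so no linear factors.
Monic irreducibles of degree 2 over GF(2): x^2 + x + 1.
None of them divide g (all give nonzero remainder).
No irreducible factor of degree ≤ 2 exists, so g is irreducible over GF(2).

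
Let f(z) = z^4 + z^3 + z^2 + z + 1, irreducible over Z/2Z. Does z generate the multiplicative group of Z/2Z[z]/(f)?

|GF(2^4)^×| = 2^4 − 1 = 15. Prime factorization: 15 = 3·5.
f is primitive ⇔ z has order 15 in GF(2)[z]/(f), i.e. z^(15/q) ≠ 1 for each prime q | 15.
z^(5) mod f = 1
z^(3) mod f = z^3.
Since z^(5) = 1, the order of z divides 5 < 15; not primitive.

No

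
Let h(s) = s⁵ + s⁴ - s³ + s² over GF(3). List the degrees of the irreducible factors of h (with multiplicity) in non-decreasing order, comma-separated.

Roots in GF(3): h(0) = 0 → root; h(1) = 2; h(2) = 2.
Linear factors from roots: (s).
Complete factorization: h(s) = (s)^2·(s³ + s² - s + 1).
Factor degrees with multiplicity: 1 + 1 + 3 = 5.

1, 1, 3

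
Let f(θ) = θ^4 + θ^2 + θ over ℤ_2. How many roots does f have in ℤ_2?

1

Evaluate at each of the 2 elements of ℤ_2:
f(0) = 0 → root; f(1) = 1.
Roots: {0}.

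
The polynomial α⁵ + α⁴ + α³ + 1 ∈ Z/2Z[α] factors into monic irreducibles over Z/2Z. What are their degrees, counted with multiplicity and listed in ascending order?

1, 1, 3

Write g(α) = α⁵ + α⁴ + α³ + 1.
Roots in Z/2Z: g(0) = 1; g(1) = 0 → root.
Linear factors from roots: (α + 1).
Complete factorization: g(α) = (α + 1)^2·(α³ + α² + 1).
Factor degrees with multiplicity: 1 + 1 + 3 = 5.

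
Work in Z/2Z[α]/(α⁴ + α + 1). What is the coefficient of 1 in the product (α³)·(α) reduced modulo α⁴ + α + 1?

1

Multiply in Z/2Z[α]: (α³)·(α) = α⁴.
Reduce using α⁴ ≡ α + 1 (mod α⁴ + α + 1).
Reduced: α + 1.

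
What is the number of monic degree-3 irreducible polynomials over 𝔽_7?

112

Gauss's count: N_{7}(3) = (1/3) Σ_{d|3} μ(3/d)·7^d.
Divisors of 3: 1, 3; μ(3/d) for each: -1, 1.
Σ = − 7^1 + 7^3 = 336.
N = 336/3 = 112.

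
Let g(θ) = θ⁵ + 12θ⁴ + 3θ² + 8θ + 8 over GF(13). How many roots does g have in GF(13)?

2

Evaluate at each of the 13 elements of GF(13):
g(0) = 8; g(1) = 6; g(2) = 0 → root; g(3) = 0 → root; g(4) = 11; g(5) = 10; g(6) = 1; g(7) = 5; g(8) = 11; g(9) = 5; g(10) = 12; g(11) = 8; g(12) = 1.
Roots: {2, 3}.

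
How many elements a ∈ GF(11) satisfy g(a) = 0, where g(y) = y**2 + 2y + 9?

2

Evaluate at each of the 11 elements of GF(11):
g(0) = 9; g(1) = 1; g(2) = 6; g(3) = 2; g(4) = 0 → root; g(5) = 0 → root; g(6) = 2; g(7) = 6; g(8) = 1; g(9) = 9; g(10) = 8.
Roots: {4, 5}.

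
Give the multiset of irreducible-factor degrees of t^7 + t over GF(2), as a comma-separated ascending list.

1, 1, 1, 2, 2

Write f(t) = t^7 + t.
Roots in GF(2): f(0) = 0 → root; f(1) = 0 → root.
Linear factors from roots: (t), (t + 1).
Complete factorization: f(t) = (t)·(t + 1)^2·(t^2 + t + 1)^2.
Factor degrees with multiplicity: 1 + 1 + 1 + 2 + 2 = 7.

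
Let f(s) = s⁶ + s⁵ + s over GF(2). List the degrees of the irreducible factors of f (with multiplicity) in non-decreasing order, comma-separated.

1, 2, 3

Roots in GF(2): f(0) = 0 → root; f(1) = 1.
Linear factors from roots: (s).
Complete factorization: f(s) = (s)·(s² + s + 1)·(s³ + s + 1).
Factor degrees with multiplicity: 1 + 2 + 3 = 6.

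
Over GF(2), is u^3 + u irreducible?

Write P(u) = u^3 + u.
Check for roots in GF(2): P(0) = 0 → root; P(1) = 0 → root.
P(0) = 0, so (u) divides P(u); P is reducible.

No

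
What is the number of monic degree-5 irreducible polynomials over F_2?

6

Gauss's count: N_{2}(5) = (1/5) Σ_{d|5} μ(5/d)·2^d.
Divisors of 5: 1, 5; μ(5/d) for each: -1, 1.
Σ = − 2^1 + 2^5 = 30.
N = 30/5 = 6.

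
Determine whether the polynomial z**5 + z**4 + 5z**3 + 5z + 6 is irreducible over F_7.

Yes

Write f(z) = z**5 + z**4 + 5z**3 + 5z + 6.
Check for roots in F_7: f(0) = 6; f(1) = 4; f(2) = 6; f(3) = 4; f(4) = 2; f(5) = 3; f(6) = 3.
No roots, so no linear factors.
Degree-2 irreducible divisors: test the 21 monic irreducibles of degree 2 over GF(7).
None of them divide f (all give nonzero remainder).
No irreducible factor of degree ≤ 2 exists, so f is irreducible over GF(7).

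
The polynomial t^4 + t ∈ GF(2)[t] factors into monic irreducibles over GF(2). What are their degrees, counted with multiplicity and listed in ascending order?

1, 1, 2

Write g(t) = t^4 + t.
Roots in GF(2): g(0) = 0 → root; g(1) = 0 → root.
Linear factors from roots: (t), (t + 1).
Complete factorization: g(t) = (t)·(t + 1)·(t^2 + t + 1).
Factor degrees with multiplicity: 1 + 1 + 2 = 4.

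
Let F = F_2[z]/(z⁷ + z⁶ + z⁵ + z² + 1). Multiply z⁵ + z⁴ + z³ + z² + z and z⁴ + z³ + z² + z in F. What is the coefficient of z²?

Multiply in F_2[z]: (z⁵ + z⁴ + z³ + z² + z)·(z⁴ + z³ + z² + z) = z⁹ + z⁷ + z⁴ + z².
Reduce using z⁷ ≡ z⁶ + z⁵ + z² + 1 (mod z⁷ + z⁶ + z⁵ + z² + 1).
Reduced: z⁵ + z³ + z² + z + 1.

1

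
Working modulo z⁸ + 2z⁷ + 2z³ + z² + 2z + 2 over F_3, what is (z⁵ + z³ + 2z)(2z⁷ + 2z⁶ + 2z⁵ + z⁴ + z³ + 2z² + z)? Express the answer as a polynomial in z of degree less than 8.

2z^6 + z^5 + 2z^3 + 2z

Multiply in F_3[z]: (z⁵ + z³ + 2z)·(2z⁷ + 2z⁶ + 2z⁵ + z⁴ + z³ + 2z² + z) = 2z¹² + 2z¹¹ + z¹⁰ + z⁸ + z⁷ + z⁵ + z³ + 2z².
Reduce using z⁸ ≡ z⁷ + z³ + 2z² + z + 1 (mod z⁸ + 2z⁷ + 2z³ + z² + 2z + 2).
Reduced: 2z⁶ + z⁵ + 2z³ + 2z.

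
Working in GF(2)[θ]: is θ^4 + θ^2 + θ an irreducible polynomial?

Write f(θ) = θ^4 + θ^2 + θ.
Check for roots in GF(2): f(0) = 0 → root; f(1) = 1.
f(0) = 0, so (θ) divides f(θ); f is reducible.

No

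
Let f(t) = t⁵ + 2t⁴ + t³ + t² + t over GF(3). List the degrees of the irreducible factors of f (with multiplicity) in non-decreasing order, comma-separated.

Roots in GF(3): f(0) = 0 → root; f(1) = 0 → root; f(2) = 0 → root.
Linear factors from roots: (t), (t + 2), (t + 1).
Complete factorization: f(t) = (t)·(t + 1)·(t + 2)·(t² + 2t + 2).
Factor degrees with multiplicity: 1 + 1 + 1 + 2 = 5.

1, 1, 1, 2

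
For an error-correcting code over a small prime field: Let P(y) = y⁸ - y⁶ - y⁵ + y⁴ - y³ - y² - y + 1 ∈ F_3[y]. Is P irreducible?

Check for roots in F_3: P(0) = 1; P(1) = 1; P(2) = 1.
No roots, so no linear factors.
Monic irreducibles of degree 2 over GF(3): y² + 1, y² + y - 1, y² - y - 1.
None of them divide P (all give nonzero remainder).
Degree-3 irreducible divisors: test the 8 monic irreducibles of degree 3 over GF(3).
None of them divide P (all give nonzero remainder).
Degree-4 irreducible divisors: test the 18 monic irreducibles of degree 4 over GF(3).
None of them divide P (all give nonzero remainder).
No irreducible factor of degree ≤ 4 exists, so P is irreducible over GF(3).

Yes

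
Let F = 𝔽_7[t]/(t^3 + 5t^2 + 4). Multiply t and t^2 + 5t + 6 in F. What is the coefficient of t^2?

0

Multiply in 𝔽_7[t]: (t)·(t^2 + 5t + 6) = t^3 + 5t^2 + 6t.
Reduce using t^3 ≡ 2t^2 + 3 (mod t^3 + 5t^2 + 4).
Reduced: 6t + 3.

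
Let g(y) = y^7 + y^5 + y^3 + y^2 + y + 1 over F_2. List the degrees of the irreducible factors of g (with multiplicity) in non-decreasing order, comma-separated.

Roots in F_2: g(0) = 1; g(1) = 0 → root.
Linear factors from roots: (y + 1).
Complete factorization: g(y) = (y + 1)^2·(y^2 + y + 1)·(y^3 + y^2 + 1).
Factor degrees with multiplicity: 1 + 1 + 2 + 3 = 7.

1, 1, 2, 3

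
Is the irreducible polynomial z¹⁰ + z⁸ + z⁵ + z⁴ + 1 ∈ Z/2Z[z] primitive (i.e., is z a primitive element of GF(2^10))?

Yes

Write f(z) = z¹⁰ + z⁸ + z⁵ + z⁴ + 1.
|GF(2^10)^×| = 2^10 − 1 = 1023. Prime factorization: 1023 = 3·11·31.
f is primitive ⇔ z has order 1023 in GF(2)[z]/(f), i.e. z^(1023/q) ≠ 1 for each prime q | 1023.
z^(341) mod f = z⁵ + z⁴.
z^(93) mod f = z⁹ + z⁸ + z⁷ + z⁵ + z².
z^(33) mod f = z⁷ + z⁵ + z⁴ + z² + z + 1.
None equal 1, so z has full order 1023; f is primitive.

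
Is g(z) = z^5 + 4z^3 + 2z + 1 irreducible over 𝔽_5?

Check for roots in 𝔽_5: g(0) = 1; g(1) = 3; g(2) = 4; g(3) = 3; g(4) = 4.
No roots, so no linear factors.
Degree-2 irreducible divisors: test the 10 monic irreducibles of degree 2 over GF(5).
None of them divide g (all give nonzero remainder).
No irreducible factor of degree ≤ 2 exists, so g is irreducible over GF(5).

Yes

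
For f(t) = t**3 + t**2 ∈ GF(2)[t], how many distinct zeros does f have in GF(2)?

Evaluate at each of the 2 elements of GF(2):
f(0) = 0 → root; f(1) = 0 → root.
Roots: {0, 1}.

2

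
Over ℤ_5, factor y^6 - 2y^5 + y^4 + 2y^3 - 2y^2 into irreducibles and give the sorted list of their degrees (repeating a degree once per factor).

Write f(y) = y^6 - 2y^5 + y^4 + 2y^3 - 2y^2.
Roots in ℤ_5: f(0) = 0 → root; f(1) = 0 → root; f(2) = 4; f(3) = 0 → root; f(4) = 0 → root.
Linear factors from roots: (y), (y - 1), (y + 2), (y + 1).
Complete factorization: f(y) = (y + 2)·(y - 1)·(y)^2·(y + 1)^2.
Factor degrees with multiplicity: 1 + 1 + 1 + 1 + 1 + 1 = 6.

1, 1, 1, 1, 1, 1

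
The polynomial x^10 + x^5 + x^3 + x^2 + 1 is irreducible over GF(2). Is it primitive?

Write f(x) = x^10 + x^5 + x^3 + x^2 + 1.
|GF(2^10)^×| = 2^10 − 1 = 1023. Prime factorization: 1023 = 3·11·31.
f is primitive ⇔ x has order 1023 in GF(2)[x]/(f), i.e. x^(1023/q) ≠ 1 for each prime q | 1023.
x^(341) mod f = x^9 + x^7 + x^3 + x + 1.
x^(93) mod f = x^9 + x^8 + x^7 + x^6 + x^4 + 1.
x^(33) mod f = x^7 + x^5 + x^3 + x^2 + x + 1.
None equal 1, so x has full order 1023; f is primitive.

Yes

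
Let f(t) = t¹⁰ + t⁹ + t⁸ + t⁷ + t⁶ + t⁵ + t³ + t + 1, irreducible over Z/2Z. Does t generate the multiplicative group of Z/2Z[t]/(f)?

|GF(2^10)^×| = 2^10 − 1 = 1023. Prime factorization: 1023 = 3·11·31.
f is primitive ⇔ t has order 1023 in GF(2)[t]/(f), i.e. t^(1023/q) ≠ 1 for each prime q | 1023.
t^(341) mod f = 1
t^(93) mod f = t⁸ + t⁶ + t².
t^(33) mod f = t⁶ + t⁵ + t⁴ + t³ + t² + t.
Since t^(341) = 1, the order of t divides 341 < 1023; not primitive.

No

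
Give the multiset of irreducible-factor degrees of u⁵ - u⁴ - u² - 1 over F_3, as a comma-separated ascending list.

5

Write g(u) = u⁵ - u⁴ - u² - 1.
Roots in F_3: g(0) = 2; g(1) = 1; g(2) = 2.
Complete factorization: g(u) = (u⁵ - u⁴ - u² - 1).
Factor degrees with multiplicity: 5 = 5.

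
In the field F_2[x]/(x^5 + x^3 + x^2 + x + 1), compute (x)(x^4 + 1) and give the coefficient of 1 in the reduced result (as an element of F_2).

Multiply in F_2[x]: (x)·(x^4 + 1) = x^5 + x.
Reduce using x^5 ≡ x^3 + x^2 + x + 1 (mod x^5 + x^3 + x^2 + x + 1).
Reduced: x^3 + x^2 + 1.

1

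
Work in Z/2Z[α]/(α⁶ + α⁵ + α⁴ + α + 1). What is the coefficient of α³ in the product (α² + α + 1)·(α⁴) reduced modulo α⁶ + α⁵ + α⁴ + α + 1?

0

Multiply in Z/2Z[α]: (α² + α + 1)·(α⁴) = α⁶ + α⁵ + α⁴.
Reduce using α⁶ ≡ α⁵ + α⁴ + α + 1 (mod α⁶ + α⁵ + α⁴ + α + 1).
Reduced: α + 1.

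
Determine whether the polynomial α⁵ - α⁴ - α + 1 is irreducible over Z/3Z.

Write f(α) = α⁵ - α⁴ - α + 1.
Check for roots in Z/3Z: f(0) = 1; f(1) = 0 → root; f(2) = 0 → root.
f(1) = 0, so (α − 1) divides f(α); f is reducible.

No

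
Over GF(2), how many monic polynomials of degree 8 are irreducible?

x^(2^8) − x is the product of all monic irreducibles of degree dividing 8; Möbius inversion gives N = (1/8) Σ μ(8/d)·2^d.
Divisors of 8: 1, 2, 4, 8; μ(8/d) for each: 0, 0, -1, 1.
Σ = − 2^4 + 2^8 = 240.
N = 240/8 = 30.

30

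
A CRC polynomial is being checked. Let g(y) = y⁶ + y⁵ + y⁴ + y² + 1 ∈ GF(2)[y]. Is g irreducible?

Check for roots in GF(2): g(0) = 1; g(1) = 1.
No roots, so no linear factors.
Monic irreducibles of degree 2 over GF(2): y² + y + 1.
None of them divide g (all give nonzero remainder).
Monic irreducibles of degree 3 over GF(2): y³ + y + 1, y³ + y² + 1.
None of them divide g (all give nonzero remainder).
No irreducible factor of degree ≤ 3 exists, so g is irreducible over GF(2).

Yes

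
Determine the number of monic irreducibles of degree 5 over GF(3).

x^(3^5) − x is the product of all monic irreducibles of degree dividing 5; Möbius inversion gives N = (1/5) Σ μ(5/d)·3^d.
Divisors of 5: 1, 5; μ(5/d) for each: -1, 1.
Σ = − 3^1 + 3^5 = 240.
N = 240/5 = 48.

48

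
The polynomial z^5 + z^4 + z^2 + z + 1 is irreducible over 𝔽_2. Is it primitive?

Yes

Write f(z) = z^5 + z^4 + z^2 + z + 1.
|GF(2^5)^×| = 2^5 − 1 = 31. Prime factorization: 31 = 31.
f is primitive ⇔ z has order 31 in GF(2)[z]/(f), i.e. z^(31/q) ≠ 1 for each prime q | 31.
z^(1) mod f = z.
None equal 1, so z has full order 31; f is primitive.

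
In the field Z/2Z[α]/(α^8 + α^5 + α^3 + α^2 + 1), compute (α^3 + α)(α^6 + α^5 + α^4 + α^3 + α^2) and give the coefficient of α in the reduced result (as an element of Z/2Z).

Multiply in Z/2Z[α]: (α^3 + α)·(α^6 + α^5 + α^4 + α^3 + α^2) = α^9 + α^8 + α^4 + α^3.
Reduce using α^8 ≡ α^5 + α^3 + α^2 + 1 (mod α^8 + α^5 + α^3 + α^2 + 1).
Reduced: α^6 + α^5 + α^3 + α^2 + α + 1.

1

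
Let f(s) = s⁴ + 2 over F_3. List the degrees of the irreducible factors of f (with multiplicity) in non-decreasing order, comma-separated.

Roots in F_3: f(0) = 2; f(1) = 0 → root; f(2) = 0 → root.
Linear factors from roots: (s + 2), (s + 1).
Complete factorization: f(s) = (s + 1)·(s + 2)·(s² + 1).
Factor degrees with multiplicity: 1 + 1 + 2 = 4.

1, 1, 2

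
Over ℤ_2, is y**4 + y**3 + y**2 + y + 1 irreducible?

Yes

Write g(y) = y**4 + y**3 + y**2 + y + 1.
Check for roots in ℤ_2: g(0) = 1; g(1) = 1.
No roots, so no linear factors.
Monic irreducibles of degree 2 over GF(2): y**2 + y + 1.
None of them divide g (all give nonzero remainder).
No irreducible factor of degree ≤ 2 exists, so g is irreducible over GF(2).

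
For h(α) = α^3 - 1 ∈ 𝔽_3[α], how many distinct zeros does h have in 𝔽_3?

Evaluate at each of the 3 elements of 𝔽_3:
h(0) = 2; h(1) = 0 → root; h(2) = 1.
Roots: {1}.

1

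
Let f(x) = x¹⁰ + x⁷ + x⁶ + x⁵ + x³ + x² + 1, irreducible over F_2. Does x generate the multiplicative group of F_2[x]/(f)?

|GF(2^10)^×| = 2^10 − 1 = 1023. Prime factorization: 1023 = 3·11·31.
f is primitive ⇔ x has order 1023 in GF(2)[x]/(f), i.e. x^(1023/q) ≠ 1 for each prime q | 1023.
x^(341) mod f = 1
x^(93) mod f = x⁹ + x⁷ + x⁶ + x⁵ + x³ + x.
x^(33) mod f = x⁶ + x⁵ + x⁴ + x.
Since x^(341) = 1, the order of x divides 341 < 1023; not primitive.

No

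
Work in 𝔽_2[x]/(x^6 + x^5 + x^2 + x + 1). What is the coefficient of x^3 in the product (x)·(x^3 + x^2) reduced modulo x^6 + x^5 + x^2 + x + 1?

1

Multiply in 𝔽_2[x]: (x)·(x^3 + x^2) = x^4 + x^3.
Reduced: x^4 + x^3.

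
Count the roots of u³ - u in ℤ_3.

Write g(u) = u³ - u.
Evaluate at each of the 3 elements of ℤ_3:
g(0) = 0 → root; g(1) = 0 → root; g(2) = 0 → root.
Roots: {0, 1, 2}.

3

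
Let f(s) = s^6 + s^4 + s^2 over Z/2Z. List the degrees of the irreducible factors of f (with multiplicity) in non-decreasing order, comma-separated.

Roots in Z/2Z: f(0) = 0 → root; f(1) = 1.
Linear factors from roots: (s).
Complete factorization: f(s) = (s)^2·(s^2 + s + 1)^2.
Factor degrees with multiplicity: 1 + 1 + 2 + 2 = 6.

1, 1, 2, 2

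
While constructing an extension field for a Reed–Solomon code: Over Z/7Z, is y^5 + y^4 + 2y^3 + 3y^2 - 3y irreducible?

Write h(y) = y^5 + y^4 + 2y^3 + 3y^2 - 3y.
Check for roots in Z/7Z: h(0) = 0 → root; h(1) = 4; h(2) = 0 → root; h(3) = 4; h(4) = 2; h(5) = 0 → root; h(6) = 4.
h(0) = 0, so (y) divides h(y); h is reducible.

No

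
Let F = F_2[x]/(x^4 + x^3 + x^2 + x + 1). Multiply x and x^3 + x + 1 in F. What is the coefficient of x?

Multiply in F_2[x]: (x)·(x^3 + x + 1) = x^4 + x^2 + x.
Reduce using x^4 ≡ x^3 + x^2 + x + 1 (mod x^4 + x^3 + x^2 + x + 1).
Reduced: x^3 + 1.

0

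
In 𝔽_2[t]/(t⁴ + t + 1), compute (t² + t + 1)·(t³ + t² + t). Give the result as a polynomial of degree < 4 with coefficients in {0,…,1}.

Multiply in 𝔽_2[t]: (t² + t + 1)·(t³ + t² + t) = t⁵ + t³ + t.
Reduce using t⁴ ≡ t + 1 (mod t⁴ + t + 1).
Reduced: t³ + t².

t^3 + t^2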